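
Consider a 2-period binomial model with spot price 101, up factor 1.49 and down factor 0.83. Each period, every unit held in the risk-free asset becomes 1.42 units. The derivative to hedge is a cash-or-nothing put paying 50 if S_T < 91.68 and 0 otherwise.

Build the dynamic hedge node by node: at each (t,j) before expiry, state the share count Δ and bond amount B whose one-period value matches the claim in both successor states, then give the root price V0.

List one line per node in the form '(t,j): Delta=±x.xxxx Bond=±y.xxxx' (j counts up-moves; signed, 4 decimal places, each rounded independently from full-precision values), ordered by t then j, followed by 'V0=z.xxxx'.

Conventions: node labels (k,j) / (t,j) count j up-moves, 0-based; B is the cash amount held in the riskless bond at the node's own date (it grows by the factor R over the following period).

(0,0): Delta=-0.0560 Bond=5.9373
(1,0): Delta=-0.9037 Bond=79.4921
(1,1): Delta=0.0000 Bond=0.0000
V0=0.2789

Since d<R<u, set p* = (R−d)/(u−d) = 0.8939; price each node as the discounted p*-expectation of its children.
Expiry values: V(2,0)=50.0000, V(2,1)=0.0000, V(2,2)=0.0000
  t=1,j=0: stock 83.8300 → up 124.9067 (V=0.0000), down 69.5789 (V=50.0000). Price 3.7345; hedge Δ=-0.9037, bond B=79.4921.
  t=1,j=1: stock 150.4900 → up 224.2301 (V=0.0000), down 124.9067 (V=0.0000). Price 0.0000; hedge Δ=0.0000, bond B=0.0000.
  t=0,j=0: stock 101.0000 → up 150.4900 (V=0.0000), down 83.8300 (V=3.7345). Price 0.2789; hedge Δ=-0.0560, bond B=5.9373.
Check: Δ(0,0)·S0 + B(0,0) = 0.2789 = V0.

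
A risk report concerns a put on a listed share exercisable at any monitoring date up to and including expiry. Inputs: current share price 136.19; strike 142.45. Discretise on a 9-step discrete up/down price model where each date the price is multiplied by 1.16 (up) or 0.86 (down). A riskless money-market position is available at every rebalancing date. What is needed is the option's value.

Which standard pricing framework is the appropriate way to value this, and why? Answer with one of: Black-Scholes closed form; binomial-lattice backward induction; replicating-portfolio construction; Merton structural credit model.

Key observation: the exercise right at every one of the 9 steps is what matters: each node needs max(142.45 − S, continuation), which only the stepwise tree valuation starting from spot 136.19 delivers.

framework: binomial-lattice backward induction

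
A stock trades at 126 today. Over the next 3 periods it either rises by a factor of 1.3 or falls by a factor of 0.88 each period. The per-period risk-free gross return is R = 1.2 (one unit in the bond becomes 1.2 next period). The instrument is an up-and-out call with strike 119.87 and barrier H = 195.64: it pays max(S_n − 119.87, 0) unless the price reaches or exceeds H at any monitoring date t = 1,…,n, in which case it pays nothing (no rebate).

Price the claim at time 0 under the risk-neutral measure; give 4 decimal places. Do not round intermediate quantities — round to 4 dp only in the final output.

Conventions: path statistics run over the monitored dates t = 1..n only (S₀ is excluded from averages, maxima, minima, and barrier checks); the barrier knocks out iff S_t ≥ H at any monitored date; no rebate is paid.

price = 11.3239

No-arbitrage gives p* = (R−d)/(u−d) = 0.7619: enumerate every path, weight its payoff by its p*-probability, and discount by R^3.
Enumerate all 2^3 = 8 price paths (U = up ×1.3, D = down ×0.88); each path with k up-moves has probability p*^k·(1−p*)^(3−k).
DDD: M=110.8800, payoff=0.0000, prob=0.013497
UDD: M=163.8000, payoff=6.9767, prob=0.043192
DUD: M=144.1440, payoff=6.9767, prob=0.043192
UUD: M=212.9400, payoff=0.0000, prob=0.138214
DDU: M=126.8467, payoff=6.9767, prob=0.043192
UDU: M=187.3872, payoff=67.5172, prob=0.138214
DUU: M=187.3872, payoff=67.5172, prob=0.138214
UUU: M=276.8220, payoff=0.0000, prob=0.442285
Price = Σ prob·payoff / R^3 = 19.567660 / 1.728000 = 11.3239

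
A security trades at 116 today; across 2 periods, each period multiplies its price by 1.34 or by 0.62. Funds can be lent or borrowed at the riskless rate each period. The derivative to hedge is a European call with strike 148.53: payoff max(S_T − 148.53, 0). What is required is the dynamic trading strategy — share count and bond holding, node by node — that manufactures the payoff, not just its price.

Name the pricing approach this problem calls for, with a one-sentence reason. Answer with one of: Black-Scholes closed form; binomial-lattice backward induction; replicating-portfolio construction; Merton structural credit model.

Key observation: the mandate to exhibit the hedge at every date and state singles out the replicating-portfolio construction on the 2-period tree with factors 1.34 and 0.62 from 116.

framework: replicating-portfolio construction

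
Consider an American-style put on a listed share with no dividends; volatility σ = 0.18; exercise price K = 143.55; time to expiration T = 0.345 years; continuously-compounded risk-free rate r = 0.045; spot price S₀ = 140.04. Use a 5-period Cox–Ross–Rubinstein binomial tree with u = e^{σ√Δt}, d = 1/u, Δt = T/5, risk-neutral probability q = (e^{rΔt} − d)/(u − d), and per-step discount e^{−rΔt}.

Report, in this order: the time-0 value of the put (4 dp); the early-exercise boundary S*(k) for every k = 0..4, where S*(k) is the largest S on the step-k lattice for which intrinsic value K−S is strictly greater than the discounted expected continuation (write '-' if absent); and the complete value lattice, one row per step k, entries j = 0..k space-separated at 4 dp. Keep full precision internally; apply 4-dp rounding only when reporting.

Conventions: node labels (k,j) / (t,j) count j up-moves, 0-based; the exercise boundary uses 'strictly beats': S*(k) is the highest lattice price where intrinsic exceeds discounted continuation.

price = 6.9716
boundary = - - 127.4041 121.5203 127.4041
tree:
6.9716
10.8484 3.4497
16.1459 6.0437 1.0860
22.0297 10.1835 2.2745 0.0000
27.6417 16.1459 4.7638 0.0000 0.0000
32.9945 22.0297 9.9773 0.0000 0.0000 0.0000

Δt=0.06900, u=1.04842, d=0.95382, q=0.52106, disc=e^(-rΔt)=0.99690
k=5 terminal: V=max(K-S,0) → 32.9945 22.0297 9.9773 0.0000 0.0000 0.0000
k=4: j=0 S=115.9083 intr=27.6417 cont=27.1966 V=27.6417[EX]; j=1 S=127.4041 intr=16.1459 cont=15.7009 V=16.1459[EX]; j=2 S=140.0400 intr=3.5100 cont=4.7638 V=4.7638[hold]; j=3 S=153.9291 intr=0.0000 cont=0.0000 V=0.0000[hold]; j=4 S=169.1958 intr=0.0000 cont=0.0000 V=0.0000[hold]  S*(4)=127.4041
k=3: j=0 S=121.5203 intr=22.0297 cont=21.5846 V=22.0297[EX]; j=1 S=133.5727 intr=9.9773 cont=10.1835 V=10.1835[hold]; j=2 S=146.8204 intr=0.0000 cont=2.2745 V=2.2745[hold]; j=3 S=161.3820 intr=0.0000 cont=0.0000 V=0.0000[hold]  S*(3)=121.5203
k=2: j=0 S=127.4041 intr=16.1459 cont=15.8080 V=16.1459[EX]; j=1 S=140.0400 intr=3.5100 cont=6.0437 V=6.0437[hold]; j=2 S=153.9291 intr=0.0000 cont=1.0860 V=1.0860[hold]  S*(2)=127.4041
k=1: j=0 S=133.5727 intr=9.9773 cont=10.8484 V=10.8484[hold]; j=1 S=146.8204 intr=0.0000 cont=3.4497 V=3.4497[hold]  S*(1)=-
k=0: j=0 S=140.0400 intr=3.5100 cont=6.9716 V=6.9716[hold]  S*(0)=-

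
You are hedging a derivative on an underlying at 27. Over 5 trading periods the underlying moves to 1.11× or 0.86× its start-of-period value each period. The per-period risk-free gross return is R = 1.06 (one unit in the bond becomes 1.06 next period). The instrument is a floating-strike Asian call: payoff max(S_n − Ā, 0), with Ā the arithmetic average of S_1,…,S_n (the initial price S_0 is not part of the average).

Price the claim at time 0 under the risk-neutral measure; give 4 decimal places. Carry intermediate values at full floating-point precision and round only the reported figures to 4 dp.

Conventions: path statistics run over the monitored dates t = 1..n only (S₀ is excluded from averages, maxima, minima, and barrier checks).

Under the martingale measure an up-move has probability p* = 0.8000; value the claim as the probability-weighted average of per-path payoffs, discounted 5 periods at R = 1.06.
Enumerate all 2^5 = 32 price paths (U = up ×1.11, D = down ×0.86); each path with k up-moves has probability p*^k·(1−p*)^(5−k).
DDDDD: Ā=17.5667, payoff=0.0000, prob=0.000320
UDDDD: Ā=22.6733, payoff=0.0000, prob=0.001280
DUDDD: Ā=21.3233, payoff=0.0000, prob=0.001280
UUDDD: Ā=27.5219, payoff=0.0000, prob=0.005120
DDUDD: Ā=20.1623, payoff=0.0000, prob=0.001280
UDUDD: Ā=26.0234, payoff=0.0000, prob=0.005120
DUUDD: Ā=24.6734, payoff=0.0000, prob=0.005120
UUUDD: Ā=31.8459, payoff=0.0000, prob=0.020480
DDDUD: Ā=19.1638, payoff=0.0000, prob=0.001280
UDDUD: Ā=24.7347, payoff=0.0000, prob=0.005120
DUDUD: Ā=23.3847, payoff=0.0000, prob=0.005120
UUDUD: Ā=30.1826, payoff=0.0000, prob=0.020480
DDUUD: Ā=22.2237, payoff=0.0000, prob=0.005120
UDUUD: Ā=28.6841, payoff=0.0000, prob=0.020480
DUUUD: Ā=27.3341, payoff=0.0000, prob=0.020480
UUUUD: Ā=35.2800, payoff=0.0000, prob=0.081920
DDDDU: Ā=18.3052, payoff=0.0000, prob=0.001280
UDDDU: Ā=23.6264, payoff=0.0000, prob=0.005120
DUDDU: Ā=22.2764, payoff=0.0000, prob=0.005120
UUDDU: Ā=28.7521, payoff=0.0000, prob=0.020480
DDUDU: Ā=21.1154, payoff=0.0441, prob=0.005120
UDUDU: Ā=27.2536, payoff=0.0569, prob=0.020480
DUUDU: Ā=25.9036, payoff=1.4069, prob=0.020480
UUUDU: Ā=33.4337, payoff=1.8159, prob=0.081920
DDDUU: Ā=20.1170, payoff=1.0425, prob=0.005120
UDDUU: Ā=25.9649, payoff=1.3456, prob=0.020480
DUDUU: Ā=24.6149, payoff=2.6956, prob=0.020480
UUDUU: Ā=31.7704, payoff=3.4792, prob=0.081920
DDUUU: Ā=23.4539, payoff=3.8566, prob=0.020480
UDUUU: Ā=30.2719, payoff=4.9777, prob=0.081920
DUUUU: Ā=28.9219, payoff=6.3277, prob=0.081920
UUUUU: Ā=37.3294, payoff=8.1671, prob=0.327680
Price = Σ prob·payoff / R^5 = 4.233397 / 1.338226 = 3.1634

price = 3.1634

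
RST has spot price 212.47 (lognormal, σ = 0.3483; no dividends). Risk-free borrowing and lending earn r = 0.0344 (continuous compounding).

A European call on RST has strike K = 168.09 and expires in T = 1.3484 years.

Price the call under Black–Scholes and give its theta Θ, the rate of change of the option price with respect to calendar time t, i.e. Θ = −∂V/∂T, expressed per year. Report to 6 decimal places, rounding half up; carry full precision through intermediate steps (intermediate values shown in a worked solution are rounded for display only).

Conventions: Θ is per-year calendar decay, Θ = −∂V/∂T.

σ√T = 0.3483·√1.3484 = 0.404448
d₁ = (ln(S/K) + (r+σ²/2)T) / (σ√T) = (ln(212.47/168.09) + (0.0344+0.3483²/2)·1.3484) / 0.404448 = (0.234301 + 0.128174) / 0.404448 = 0.896222
d₂ = d₁ − σ√T = 0.896222 − 0.404448 = 0.491774
e^{−rT} = 0.954674
N(d₁) = 0.814933,  N(d₂) = 0.688560
Call price V = S·N(d₁) − K·e^{−rT}·N(d₂) = 173.148798 − 110.494129 = 62.654669
φ(d₁) = (1/√(2π))·e^{−d₁²/2} = 0.266990
Θ = −S·φ(d₁)·σ/(2√T) − r·K·e^{−rT}·N(d₂) = −8.507581 − 3.800998 = -12.308579

price = 62.654669
Θ = -12.308579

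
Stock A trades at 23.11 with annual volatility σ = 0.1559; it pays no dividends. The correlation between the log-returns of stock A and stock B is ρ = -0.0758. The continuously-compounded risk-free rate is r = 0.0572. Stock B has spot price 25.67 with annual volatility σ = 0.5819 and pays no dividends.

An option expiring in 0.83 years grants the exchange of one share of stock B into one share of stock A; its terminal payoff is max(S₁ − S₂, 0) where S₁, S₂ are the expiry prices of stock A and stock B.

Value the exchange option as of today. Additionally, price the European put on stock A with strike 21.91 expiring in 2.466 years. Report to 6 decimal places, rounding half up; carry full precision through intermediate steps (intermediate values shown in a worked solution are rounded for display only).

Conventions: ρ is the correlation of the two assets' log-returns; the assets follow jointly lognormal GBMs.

exchange price = 4.182430
price(stock A put K=21.91) = 0.620957

σ_eff = √(σ₁² + σ₂² − 2ρσ₁σ₂) = √(0.1559² + 0.5819² − 2·-0.0758·0.1559·0.5819) = 0.613731
d₁ = (ln(S₁/S₂) + (q₂ − q₁ + σ_eff²/2)T) / (σ_eff√T) = (ln(23.11/25.67) + (0.0 − 0.0 + 0.188333)·0.83) / 0.559135 = 0.091675
d₂ = d₁ − σ_eff√T = 0.091675 − 0.559135 = -0.467461
N(d₁) = 0.536522,  N(d₂) = 0.320085
V = S₁·e^{−q₁T}·N(d₁) − S₂·e^{−q₂T}·N(d₂) = 12.399017 − 8.216587 = 4.182430
[vanilla: stock A put K=21.91]
σ√T = 0.1559·√2.466 = 0.244818
d₁ = (ln(S/K) + (r+σ²/2)T) / (σ√T) = (ln(23.11/21.91) + (0.0572+0.1559²/2)·2.466) / 0.244818 = (0.053322 + 0.171023) / 0.244818 = 0.916377
d₂ = d₁ − σ√T = 0.916377 − 0.244818 = 0.671560
e^{−rT} = 0.868441
N(−d₁) = 0.179735,  N(−d₂) = 0.250932
price = K·e^{−rT}·N(−d₂) − S·N(−d₁) = 4.774622 − 4.153665 = 0.620957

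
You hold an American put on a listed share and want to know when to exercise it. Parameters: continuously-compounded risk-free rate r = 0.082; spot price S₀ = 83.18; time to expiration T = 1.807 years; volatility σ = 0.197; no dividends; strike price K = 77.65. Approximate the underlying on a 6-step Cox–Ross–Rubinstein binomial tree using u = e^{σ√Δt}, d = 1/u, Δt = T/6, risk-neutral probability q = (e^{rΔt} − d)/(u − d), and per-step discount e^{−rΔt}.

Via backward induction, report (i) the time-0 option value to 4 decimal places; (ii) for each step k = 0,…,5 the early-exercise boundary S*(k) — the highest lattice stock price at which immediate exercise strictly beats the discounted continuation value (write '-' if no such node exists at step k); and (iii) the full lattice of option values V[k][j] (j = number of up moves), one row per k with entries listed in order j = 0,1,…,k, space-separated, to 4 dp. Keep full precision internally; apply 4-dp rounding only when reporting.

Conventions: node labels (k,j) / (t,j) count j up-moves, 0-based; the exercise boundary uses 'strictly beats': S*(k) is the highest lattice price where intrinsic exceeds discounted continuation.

price = 2.9634
boundary = - - 67.0062 60.1399 67.0062 60.1399
tree:
2.9634
5.7134 1.1657
10.6438 2.5075 0.2767
17.5101 5.2592 0.6892 0.0000
23.6727 10.6438 1.7162 0.0000 0.0000
29.2039 17.5101 4.2740 0.0000 0.0000 0.0000
34.1683 23.6727 10.6438 0.0000 0.0000 0.0000 0.0000

Δt=0.30117, u=1.11417, d=0.89753, q=0.58841, disc=e^(-rΔt)=0.97561
k=6 terminal: V=max(K-S,0) → 34.1683 23.6727 10.6438 0.0000 0.0000 0.0000 0.0000
k=5: j=0 S=48.4461 intr=29.2039 cont=27.3097 V=29.2039[EX]; j=1 S=60.1399 intr=17.5101 cont=15.6159 V=17.5101[EX]; j=2 S=74.6564 intr=2.9936 cont=4.2740 V=4.2740[hold]; j=3 S=92.6768 intr=0.0000 cont=0.0000 V=0.0000[hold]; j=4 S=115.0469 intr=0.0000 cont=0.0000 V=0.0000[hold]; j=5 S=142.8167 intr=0.0000 cont=0.0000 V=0.0000[hold]  S*(5)=60.1399
k=4: j=0 S=53.9773 intr=23.6727 cont=21.7786 V=23.6727[EX]; j=1 S=67.0062 intr=10.6438 cont=9.4847 V=10.6438[EX]; j=2 S=83.1800 intr=0.0000 cont=1.7162 V=1.7162[hold]; j=3 S=103.2578 intr=0.0000 cont=0.0000 V=0.0000[hold]; j=4 S=128.1819 intr=0.0000 cont=0.0000 V=0.0000[hold]  S*(4)=67.0062
k=3: j=0 S=60.1399 intr=17.5101 cont=15.6159 V=17.5101[EX]; j=1 S=74.6564 intr=2.9936 cont=5.2592 V=5.2592[hold]; j=2 S=92.6768 intr=0.0000 cont=0.6892 V=0.6892[hold]; j=3 S=115.0469 intr=0.0000 cont=0.0000 V=0.0000[hold]  S*(3)=60.1399
k=2: j=0 S=67.0062 intr=10.6438 cont=10.0503 V=10.6438[EX]; j=1 S=83.1800 intr=0.0000 cont=2.5075 V=2.5075[hold]; j=2 S=103.2578 intr=0.0000 cont=0.2767 V=0.2767[hold]  S*(2)=67.0062
k=1: j=0 S=74.6564 intr=2.9936 cont=5.7134 V=5.7134[hold]; j=1 S=92.6768 intr=0.0000 cont=1.1657 V=1.1657[hold]  S*(1)=-
k=0: j=0 S=83.1800 intr=0.0000 cont=2.9634 V=2.9634[hold]  S*(0)=-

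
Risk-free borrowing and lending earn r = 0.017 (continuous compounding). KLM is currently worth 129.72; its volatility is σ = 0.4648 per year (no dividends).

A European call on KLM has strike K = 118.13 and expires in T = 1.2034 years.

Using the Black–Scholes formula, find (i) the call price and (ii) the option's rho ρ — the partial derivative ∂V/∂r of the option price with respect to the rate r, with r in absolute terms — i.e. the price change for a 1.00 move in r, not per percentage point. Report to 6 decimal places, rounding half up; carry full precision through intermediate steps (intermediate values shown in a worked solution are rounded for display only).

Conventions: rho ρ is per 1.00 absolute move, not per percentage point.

σ√T = 0.4648·√1.2034 = 0.509884
d₁ = (ln(S/K) + (r+σ²/2)T) / (σ√T) = (ln(129.72/118.13) + (0.017+0.4648²/2)·1.2034) / 0.509884 = (0.093593 + 0.150448) / 0.509884 = 0.478621
d₂ = d₁ − σ√T = 0.478621 − 0.509884 = -0.031263
e^{−rT} = 0.979750
N(d₁) = 0.683896,  N(d₂) = 0.487530
Call price V = S·N(d₁) − K·e^{−rT}·N(d₂) = 88.714973 − 56.425689 = 32.289284
ρ = K·T·e^{−rT}·N(d₂) = 67.902674

price = 32.289284
ρ = 67.902674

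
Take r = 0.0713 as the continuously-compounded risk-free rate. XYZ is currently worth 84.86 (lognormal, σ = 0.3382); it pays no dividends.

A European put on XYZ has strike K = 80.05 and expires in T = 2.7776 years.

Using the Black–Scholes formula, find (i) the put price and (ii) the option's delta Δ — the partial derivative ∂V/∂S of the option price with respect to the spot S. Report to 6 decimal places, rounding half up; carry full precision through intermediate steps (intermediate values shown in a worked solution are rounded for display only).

price = 8.749718
Δ = -0.230650

σ√T = 0.3382·√2.7776 = 0.563649
d₁ = (ln(S/K) + (r+σ²/2)T) / (σ√T) = (ln(84.86/80.05) + (0.0713+0.3382²/2)·2.7776) / 0.563649 = (0.058351 + 0.356893) / 0.563649 = 0.736707
d₂ = d₁ − σ√T = 0.736707 − 0.563649 = 0.173059
e^{−rT} = 0.820335
N(−d₁) = 0.230650,  N(−d₂) = 0.431303
Put price V = K·e^{−rT}·N(−d₂) − S·N(−d₁) = 28.322688 − 19.572970 = 8.749718
Δ = −N(−d₁) = -0.230650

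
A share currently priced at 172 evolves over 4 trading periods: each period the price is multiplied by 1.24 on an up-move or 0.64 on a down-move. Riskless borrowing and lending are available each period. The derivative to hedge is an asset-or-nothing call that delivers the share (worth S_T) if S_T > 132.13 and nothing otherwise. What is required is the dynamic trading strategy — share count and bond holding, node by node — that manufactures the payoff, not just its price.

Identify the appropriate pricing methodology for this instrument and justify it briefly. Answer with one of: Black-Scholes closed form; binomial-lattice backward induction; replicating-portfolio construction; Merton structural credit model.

framework: replicating-portfolio construction

Key observation: the task asks for the hedge itself — share and bond holdings at every node of the 4-period tree on spot 172 with factors 1.24/0.64 — which is exactly what the replicating-portfolio construction produces.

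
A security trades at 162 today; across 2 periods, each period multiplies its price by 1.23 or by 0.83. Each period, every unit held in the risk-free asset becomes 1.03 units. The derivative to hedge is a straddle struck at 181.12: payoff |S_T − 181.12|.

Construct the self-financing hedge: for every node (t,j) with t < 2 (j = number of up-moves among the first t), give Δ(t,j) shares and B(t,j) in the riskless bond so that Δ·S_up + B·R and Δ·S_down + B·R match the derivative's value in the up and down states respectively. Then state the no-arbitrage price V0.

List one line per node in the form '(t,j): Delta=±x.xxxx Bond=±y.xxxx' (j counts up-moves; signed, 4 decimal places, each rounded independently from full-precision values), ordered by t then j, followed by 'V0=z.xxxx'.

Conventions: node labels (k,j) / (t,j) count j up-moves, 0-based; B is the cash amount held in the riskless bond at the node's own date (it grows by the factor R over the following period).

(0,0): Delta=-0.0416 Bond=45.6053
(1,0): Delta=-1.0000 Bond=175.8447
(1,1): Delta=0.6052 Bond=-81.8977
V0=38.8718

Risk-neutral probability p* = (R−d)/(u−d) = (1.03−0.83)/(1.23−0.83) = 0.5000.
Expiry values: V(2,0)=69.5182, V(2,1)=15.7342, V(2,2)=63.9698
Node (1,0) S=134.4600: V=(p*·15.7342+(1−p*)·69.5182)/1.03=41.3847; Δ=(15.7342−69.5182)/(165.3858−111.6018)=-1.0000; B=V−Δ·S=175.8447
Node (1,1) S=199.2600: V=(p*·63.9698+(1−p*)·15.7342)/1.03=38.6913; Δ=(63.9698−15.7342)/(245.0898−165.3858)=0.6052; B=V−Δ·S=-81.8977
Node (0,0) S=162.0000: V=(p*·38.6913+(1−p*)·41.3847)/1.03=38.8718; Δ=(38.6913−41.3847)/(199.2600−134.4600)=-0.0416; B=V−Δ·S=45.6053
Sanity check at the root: Δ(0,0)·S0 + B(0,0) reproduces V0 = 38.8718.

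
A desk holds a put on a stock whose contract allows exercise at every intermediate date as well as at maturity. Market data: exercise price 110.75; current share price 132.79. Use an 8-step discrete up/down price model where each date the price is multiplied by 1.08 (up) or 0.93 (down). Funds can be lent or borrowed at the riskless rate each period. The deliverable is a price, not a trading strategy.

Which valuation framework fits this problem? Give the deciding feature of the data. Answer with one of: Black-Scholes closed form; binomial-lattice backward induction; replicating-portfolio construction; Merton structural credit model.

framework: binomial-lattice backward induction

Key observation: an American put (K = 110.75, S₀ = 132.79) on a 8-date tree has no closed form — the optimal stopping decision is embedded and must be resolved recursively from expiry.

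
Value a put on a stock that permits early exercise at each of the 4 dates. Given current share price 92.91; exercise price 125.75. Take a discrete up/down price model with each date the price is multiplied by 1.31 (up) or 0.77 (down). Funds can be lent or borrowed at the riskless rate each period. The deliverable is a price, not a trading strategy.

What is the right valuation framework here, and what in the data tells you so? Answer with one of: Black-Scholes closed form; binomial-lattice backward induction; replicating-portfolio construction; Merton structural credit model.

framework: binomial-lattice backward induction

Key observation: the exercise right at every one of the 4 steps is what matters: each node needs max(125.75 − S, continuation), which only the stepwise tree valuation starting from spot 92.91 delivers.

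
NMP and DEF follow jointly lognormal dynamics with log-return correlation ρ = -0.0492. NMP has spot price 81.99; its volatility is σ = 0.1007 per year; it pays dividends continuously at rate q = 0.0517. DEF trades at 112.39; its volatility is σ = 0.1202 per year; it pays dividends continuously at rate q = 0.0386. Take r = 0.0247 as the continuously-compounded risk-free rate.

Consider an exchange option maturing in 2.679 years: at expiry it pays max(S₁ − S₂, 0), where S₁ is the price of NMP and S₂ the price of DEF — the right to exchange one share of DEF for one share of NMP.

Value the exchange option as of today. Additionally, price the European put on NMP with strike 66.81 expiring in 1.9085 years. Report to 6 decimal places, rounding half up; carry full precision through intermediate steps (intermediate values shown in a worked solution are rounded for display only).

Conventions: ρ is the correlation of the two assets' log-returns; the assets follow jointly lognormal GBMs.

exchange price = 0.941412
price(NMP put K=66.81) = 0.654054

σ_eff = √(σ₁² + σ₂² − 2ρσ₁σ₂) = √(0.1007² + 0.1202² − 2·-0.0492·0.1007·0.1202) = 0.160560
d₁ = (ln(S₁/S₂) + (q₂ − q₁ + σ_eff²/2)T) / (σ_eff√T) = (ln(81.99/112.39) + (0.0386 − 0.0517 + 0.012890)·2.679) / 0.262799 = -1.202213
d₂ = d₁ − σ_eff√T = -1.202213 − 0.262799 = -1.465013
N(d₁) = 0.114640,  N(d₂) = 0.071459
V = S₁·e^{−q₁T}·N(d₁) − S₂·e^{−q₂T}·N(d₂) = 8.183652 − 7.242240 = 0.941412
[vanilla: NMP put K=66.81]
σ√T = 0.1007·√1.9085 = 0.139116
d₁ = (ln(S/K) + (r−q+σ²/2)T) / (σ√T) = (ln(81.99/66.81) + (0.0247−0.0517+0.1007²/2)·1.9085) / 0.139116 = (0.204745 − 0.041853) / 0.139116 = 1.170909
d₂ = d₁ − σ√T = 1.170909 − 0.139116 = 1.031793
e^{−rT} = 0.953954
e^{−qT} = 0.906042
N(−d₁) = 0.120818,  N(−d₂) = 0.151084
price = K·e^{−rT}·N(−d₂) − S·e^{−qT}·N(−d₁) = 9.629166 − 8.975112 = 0.654054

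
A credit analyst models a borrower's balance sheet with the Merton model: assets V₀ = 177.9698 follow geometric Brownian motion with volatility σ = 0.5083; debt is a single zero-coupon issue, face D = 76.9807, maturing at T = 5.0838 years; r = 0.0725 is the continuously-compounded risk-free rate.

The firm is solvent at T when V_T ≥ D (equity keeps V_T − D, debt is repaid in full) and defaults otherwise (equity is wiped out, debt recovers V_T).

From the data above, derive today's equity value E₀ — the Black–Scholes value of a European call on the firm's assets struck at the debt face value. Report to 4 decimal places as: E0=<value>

E0=132.2784

With assets at 177.9698 and a single debt payment of 76.9807 at 5.0838 years:
d₁ = [ln(V₀/D) + (r + σ²/2)T] / (σ√T)
   = [ln(177.9698/76.9807) + (0.0725 + 0.5·0.5083²)·5.0838] / (0.5083·√5.0838)
   = [0.838059 + 1.025323] / 1.146078 = 1.625877
d₂ = d₁ − σ√T = 1.625877 − 1.146078 = 0.479799
N(d₁) = 0.948012,  N(d₂) = 0.684315,  e^(−rT) = 0.691719
E₀ = V₀·N(d₁) − D·e^(−rT)·N(d₂)
   = 177.9698·0.948012 − 76.9807·0.691719·0.684315 = 132.278441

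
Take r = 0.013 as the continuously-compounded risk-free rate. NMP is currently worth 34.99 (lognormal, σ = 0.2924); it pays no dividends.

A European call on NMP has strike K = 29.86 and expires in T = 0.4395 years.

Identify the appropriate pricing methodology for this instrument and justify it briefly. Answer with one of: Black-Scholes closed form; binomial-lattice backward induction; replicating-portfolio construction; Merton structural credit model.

framework: Black-Scholes closed form

Key observation: everything needed for the exact continuous-time valuation of the European call on NMP (strike 29.86) is given, and no feature rules the closed form out.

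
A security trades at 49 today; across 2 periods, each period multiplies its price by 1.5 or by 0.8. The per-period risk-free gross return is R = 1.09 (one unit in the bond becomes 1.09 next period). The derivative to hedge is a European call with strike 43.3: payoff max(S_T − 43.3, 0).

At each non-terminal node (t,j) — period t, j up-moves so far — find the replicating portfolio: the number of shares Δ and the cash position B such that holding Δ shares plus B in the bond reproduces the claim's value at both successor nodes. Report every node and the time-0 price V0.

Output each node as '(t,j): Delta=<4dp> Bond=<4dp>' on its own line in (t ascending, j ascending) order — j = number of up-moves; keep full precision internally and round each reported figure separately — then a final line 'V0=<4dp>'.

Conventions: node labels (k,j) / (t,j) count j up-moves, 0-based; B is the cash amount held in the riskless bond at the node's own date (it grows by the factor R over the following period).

Risk-neutral probability p* = (R−d)/(u−d) = (1.09−0.8)/(1.5−0.8) = 0.4143.
Payoffs at expiry: V(2,0)=0.0000, V(2,1)=15.5000, V(2,2)=66.9500
  t=1,j=0: stock 39.2000 → up 58.8000 (V=15.5000), down 31.3600 (V=0.0000). Price 5.8912; hedge Δ=0.5649, bond B=-16.2516.
  t=1,j=1: stock 73.5000 → up 110.2500 (V=66.9500), down 58.8000 (V=15.5000). Price 33.7752; hedge Δ=1.0000, bond B=-39.7248.
  t=0,j=0: stock 49.0000 → up 73.5000 (V=33.7752), down 39.2000 (V=5.8912). Price 16.0029; hedge Δ=0.8129, bond B=-23.8314.
Check: Δ(0,0)·S0 + B(0,0) = 16.0029 = V0.

(0,0): Delta=0.8129 Bond=-23.8314
(1,0): Delta=0.5649 Bond=-16.2516
(1,1): Delta=1.0000 Bond=-39.7248
V0=16.0029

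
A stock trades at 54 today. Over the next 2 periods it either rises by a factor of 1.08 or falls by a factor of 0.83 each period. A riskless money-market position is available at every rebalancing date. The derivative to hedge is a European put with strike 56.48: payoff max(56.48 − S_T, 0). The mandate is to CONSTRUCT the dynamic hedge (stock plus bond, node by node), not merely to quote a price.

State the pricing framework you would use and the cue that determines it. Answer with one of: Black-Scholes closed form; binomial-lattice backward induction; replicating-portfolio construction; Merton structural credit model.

framework: replicating-portfolio construction

Key observation: the mandate to exhibit the hedge at every date and state singles out the replicating-portfolio construction on the 2-period tree with factors 1.08 and 0.83 from 54.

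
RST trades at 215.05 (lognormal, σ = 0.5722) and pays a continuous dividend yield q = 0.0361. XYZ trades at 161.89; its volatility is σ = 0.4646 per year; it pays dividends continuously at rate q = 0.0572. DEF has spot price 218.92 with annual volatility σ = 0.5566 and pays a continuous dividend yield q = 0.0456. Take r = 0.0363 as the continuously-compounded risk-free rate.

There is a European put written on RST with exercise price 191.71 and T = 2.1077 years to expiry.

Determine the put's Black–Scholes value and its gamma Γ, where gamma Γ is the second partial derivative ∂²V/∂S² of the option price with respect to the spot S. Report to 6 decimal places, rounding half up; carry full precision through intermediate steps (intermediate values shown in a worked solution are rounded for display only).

σ√T = 0.5722·√2.1077 = 0.830715
d₁ = (ln(S/K) + (r−q+σ²/2)T) / (σ√T) = (ln(215.05/191.71) + (0.0363−0.0361+0.5722²/2)·2.1077) / 0.830715 = (0.114887 + 0.345466) / 0.830715 = 0.554164
d₂ = d₁ − σ√T = 0.554164 − 0.830715 = -0.276552
e^{−rT} = 0.926344
e^{−qT} = 0.926735
N(−d₁) = 0.289733,  N(−d₂) = 0.608938
Put price V = K·e^{−rT}·N(−d₂) − S·e^{−qT}·N(−d₁) = 108.140918 − 57.742215 = 50.398703
φ(d₁) = (1/√(2π))·e^{−d₁²/2} = 0.342156
Γ = e^{−qT}·φ(d₁) / (S·σ·√T) = 0.001775

price = 50.398703
Γ = 0.001775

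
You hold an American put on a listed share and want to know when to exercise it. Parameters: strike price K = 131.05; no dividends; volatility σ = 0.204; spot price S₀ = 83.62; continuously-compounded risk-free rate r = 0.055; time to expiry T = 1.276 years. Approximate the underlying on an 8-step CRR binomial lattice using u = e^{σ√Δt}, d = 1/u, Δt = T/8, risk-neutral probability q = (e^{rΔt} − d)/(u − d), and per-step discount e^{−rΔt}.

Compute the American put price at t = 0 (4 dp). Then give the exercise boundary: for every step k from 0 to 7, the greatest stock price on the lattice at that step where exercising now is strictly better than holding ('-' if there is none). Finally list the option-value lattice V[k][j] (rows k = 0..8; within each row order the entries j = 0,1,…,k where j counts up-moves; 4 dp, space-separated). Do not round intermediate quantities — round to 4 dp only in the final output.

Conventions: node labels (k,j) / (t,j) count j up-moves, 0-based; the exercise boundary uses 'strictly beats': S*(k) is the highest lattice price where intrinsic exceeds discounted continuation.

Δt=0.15950  u=1.08488  d=0.92176  q=0.53366  discount=0.99127
step 8 (expiry): payoffs max(K−S,0) = 87.4741 79.7624 70.6860 60.0033 47.4300 32.6316 15.2144 0.0000 0.0000
step 7: (k=7,j=0): S=47.2747, K−S=83.7753, hold=82.6307 ⇒ V=83.7753 exercise | (k=7,j=1): S=55.6410, K−S=75.4090, hold=74.2644 ⇒ V=75.4090 exercise | (k=7,j=2): S=65.4879, K−S=65.5621, hold=64.4175 ⇒ V=65.5621 exercise | (k=7,j=3): S=77.0774, K−S=53.9726, hold=52.8280 ⇒ V=53.9726 exercise | (k=7,j=4): S=90.7179, K−S=40.3321, hold=39.1875 ⇒ V=40.3321 exercise | (k=7,j=5): S=106.7724, K−S=24.2776, hold=23.1329 ⇒ V=24.2776 exercise | (k=7,j=6): S=125.6682, K−S=5.3818, hold=7.0331 ⇒ V=7.0331 continue | (k=7,j=7): S=147.9079, K−S=0.0000, hold=0.0000 ⇒ V=0.0000 continue  boundary S*=106.7724
step 6: (k=6,j=0): S=51.2876, K−S=79.7624, hold=78.6178 ⇒ V=79.7624 exercise | (k=6,j=1): S=60.3640, K−S=70.6860, hold=69.5414 ⇒ V=70.6860 exercise | (k=6,j=2): S=71.0467, K−S=60.0033, hold=58.8587 ⇒ V=60.0033 exercise | (k=6,j=3): S=83.6200, K−S=47.4300, hold=46.2854 ⇒ V=47.4300 exercise | (k=6,j=4): S=98.4184, K−S=32.6316, hold=31.4870 ⇒ V=32.6316 exercise | (k=6,j=5): S=115.8356, K−S=15.2144, hold=14.9433 ⇒ V=15.2144 exercise | (k=6,j=6): S=136.3353, K−S=0.0000, hold=3.2512 ⇒ V=3.2512 continue  boundary S*=115.8356
step 5: (k=5,j=0): S=55.6410, K−S=75.4090, hold=74.2644 ⇒ V=75.4090 exercise | (k=5,j=1): S=65.4879, K−S=65.5621, hold=64.4175 ⇒ V=65.5621 exercise | (k=5,j=2): S=77.0774, K−S=53.9726, hold=52.8280 ⇒ V=53.9726 exercise | (k=5,j=3): S=90.7179, K−S=40.3321, hold=39.1875 ⇒ V=40.3321 exercise | (k=5,j=4): S=106.7724, K−S=24.2776, hold=23.1329 ⇒ V=24.2776 exercise | (k=5,j=5): S=125.6682, K−S=5.3818, hold=8.7530 ⇒ V=8.7530 continue  boundary S*=106.7724
step 4: (k=4,j=0): S=60.3640, K−S=70.6860, hold=69.5414 ⇒ V=70.6860 exercise | (k=4,j=1): S=71.0467, K−S=60.0033, hold=58.8587 ⇒ V=60.0033 exercise | (k=4,j=2): S=83.6200, K−S=47.4300, hold=46.2854 ⇒ V=47.4300 exercise | (k=4,j=3): S=98.4184, K−S=32.6316, hold=31.4870 ⇒ V=32.6316 exercise | (k=4,j=4): S=115.8356, K−S=15.2144, hold=15.8531 ⇒ V=15.8531 continue  boundary S*=98.4184
step 3: (k=3,j=0): S=65.4879, K−S=65.5621, hold=64.4175 ⇒ V=65.5621 exercise | (k=3,j=1): S=77.0774, K−S=53.9726, hold=52.8280 ⇒ V=53.9726 exercise | (k=3,j=2): S=90.7179, K−S=40.3321, hold=39.1875 ⇒ V=40.3321 exercise | (k=3,j=3): S=106.7724, K−S=24.2776, hold=23.4708 ⇒ V=24.2776 exercise  boundary S*=106.7724
step 2: (k=2,j=0): S=71.0467, K−S=60.0033, hold=58.8587 ⇒ V=60.0033 exercise | (k=2,j=1): S=83.6200, K−S=47.4300, hold=46.2854 ⇒ V=47.4300 exercise | (k=2,j=2): S=98.4184, K−S=32.6316, hold=31.4870 ⇒ V=32.6316 exercise  boundary S*=98.4184
step 1: (k=1,j=0): S=77.0774, K−S=53.9726, hold=52.8280 ⇒ V=53.9726 exercise | (k=1,j=1): S=90.7179, K−S=40.3321, hold=39.1875 ⇒ V=40.3321 exercise  boundary S*=90.7179
step 0: (k=0,j=0): S=83.6200, K−S=47.4300, hold=46.2854 ⇒ V=47.4300 exercise  boundary S*=83.6200

price = 47.4300
boundary = 83.6200 90.7179 98.4184 106.7724 98.4184 106.7724 115.8356 106.7724
tree:
47.4300
53.9726 40.3321
60.0033 47.4300 32.6316
65.5621 53.9726 40.3321 24.2776
70.6860 60.0033 47.4300 32.6316 15.8531
75.4090 65.5621 53.9726 40.3321 24.2776 8.7530
79.7624 70.6860 60.0033 47.4300 32.6316 15.2144 3.2512
83.7753 75.4090 65.5621 53.9726 40.3321 24.2776 7.0331 0.0000
87.4741 79.7624 70.6860 60.0033 47.4300 32.6316 15.2144 0.0000 0.0000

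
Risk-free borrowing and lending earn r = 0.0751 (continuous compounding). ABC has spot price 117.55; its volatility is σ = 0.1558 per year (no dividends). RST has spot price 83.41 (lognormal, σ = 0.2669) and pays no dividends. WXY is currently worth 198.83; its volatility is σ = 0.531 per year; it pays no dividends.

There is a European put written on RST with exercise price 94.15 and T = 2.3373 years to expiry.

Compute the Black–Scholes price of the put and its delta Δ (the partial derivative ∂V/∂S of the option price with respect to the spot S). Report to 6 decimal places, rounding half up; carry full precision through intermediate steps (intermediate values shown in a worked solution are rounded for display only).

price = 11.033633
Δ = -0.367921

σ√T = 0.2669·√2.3373 = 0.408043
d₁ = (ln(S/K) + (r+σ²/2)T) / (σ√T) = (ln(83.41/94.15) + (0.0751+0.2669²/2)·2.3373) / 0.408043 = (-0.121121 + 0.258781) / 0.408043 = 0.337366
d₂ = d₁ − σ√T = 0.337366 − 0.408043 = -0.070677
e^{−rT} = 0.839011
N(−d₁) = 0.367921,  N(−d₂) = 0.528173
Put price V = K·e^{−rT}·N(−d₂) − S·N(−d₁) = 41.721892 − 30.688258 = 11.033633
Δ = −N(−d₁) = -0.367921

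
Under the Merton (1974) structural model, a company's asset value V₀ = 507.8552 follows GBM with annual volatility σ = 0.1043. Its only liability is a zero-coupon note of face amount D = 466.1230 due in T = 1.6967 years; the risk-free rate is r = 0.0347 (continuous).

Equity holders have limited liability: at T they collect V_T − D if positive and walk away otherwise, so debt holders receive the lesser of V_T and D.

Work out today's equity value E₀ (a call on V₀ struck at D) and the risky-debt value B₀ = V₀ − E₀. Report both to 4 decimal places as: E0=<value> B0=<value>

Work the structural quantities from V₀ = 507.8552 against face 466.1230:
d₁ = [ln(V₀/D) + (r + σ²/2)T] / (σ√T)
   = [ln(507.8552/466.1230) + (0.0347 + 0.5·0.1043²)·1.6967] / (0.1043·√1.6967)
   = [0.085747 + 0.068104] / 0.135859 = 1.132436
d₂ = d₁ − σ√T = 1.132436 − 0.135859 = 0.996578
N(d₁) = 0.871274,  N(d₂) = 0.840515,  e^(−rT) = 0.942824
E₀ = V₀·N(d₁) − D·e^(−rT)·N(d₂)
   = 507.8552·0.871274 − 466.1230·0.942824·0.840515 = 73.098333
B₀ = V₀ − E₀ = 507.8552 − 73.098333 = 434.756867

E0=73.0983 B0=434.7569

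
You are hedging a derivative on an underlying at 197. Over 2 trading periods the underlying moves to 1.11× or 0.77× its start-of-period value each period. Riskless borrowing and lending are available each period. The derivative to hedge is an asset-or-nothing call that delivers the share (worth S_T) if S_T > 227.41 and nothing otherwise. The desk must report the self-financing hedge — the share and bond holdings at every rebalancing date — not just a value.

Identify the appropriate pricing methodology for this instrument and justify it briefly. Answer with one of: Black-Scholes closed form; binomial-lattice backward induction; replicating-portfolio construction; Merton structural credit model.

Key observation: a price alone would not answer the question — the per-node share/bond construction on the spot-197, 1.11/0.77 tree is required, and only the replicating-portfolio method yields it.

framework: replicating-portfolio construction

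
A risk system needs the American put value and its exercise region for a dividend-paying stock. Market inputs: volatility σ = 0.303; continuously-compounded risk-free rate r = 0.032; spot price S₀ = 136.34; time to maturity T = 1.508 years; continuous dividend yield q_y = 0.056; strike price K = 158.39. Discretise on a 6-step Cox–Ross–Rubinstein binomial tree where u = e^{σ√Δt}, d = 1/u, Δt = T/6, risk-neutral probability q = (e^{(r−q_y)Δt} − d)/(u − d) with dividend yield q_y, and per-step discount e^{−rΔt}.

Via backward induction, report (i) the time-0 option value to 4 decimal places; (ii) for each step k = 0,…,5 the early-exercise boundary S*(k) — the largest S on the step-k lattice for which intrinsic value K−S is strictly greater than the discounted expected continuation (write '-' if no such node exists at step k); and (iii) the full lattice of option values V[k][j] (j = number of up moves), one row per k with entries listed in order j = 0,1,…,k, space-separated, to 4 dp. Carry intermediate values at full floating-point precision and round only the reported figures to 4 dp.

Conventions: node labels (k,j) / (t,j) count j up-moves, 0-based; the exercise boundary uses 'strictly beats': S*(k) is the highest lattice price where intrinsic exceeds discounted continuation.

price = 36.4251
boundary = - - - - 74.2574 86.4392
tree:
36.4251
47.2719 23.4175
59.4006 32.8464 11.9598
72.0213 44.5764 18.6602 3.7321
84.1326 58.0697 28.3817 6.7469 0.0000
94.5976 71.9508 41.6324 12.1971 0.0000 0.0000
103.5878 84.1326 57.7706 22.0500 0.0000 0.0000 0.0000

Δt=0.25133  u=1.16405  d=0.85907  q=0.44238  discount=0.99199
step 6 (expiry): payoffs max(K−S,0) = 103.5878 84.1326 57.7706 22.0500 0.0000 0.0000 0.0000
step 5: (k=5,j=0): S=63.7924, K−S=94.5976, hold=94.2204 ⇒ V=94.5976 exercise | (k=5,j=1): S=86.4392, K−S=71.9508, hold=71.8901 ⇒ V=71.9508 exercise | (k=5,j=2): S=117.1258, K−S=41.2642, hold=41.6324 ⇒ V=41.6324 continue | (k=5,j=3): S=158.7063, K−S=0.0000, hold=12.1971 ⇒ V=12.1971 continue | (k=5,j=4): S=215.0482, K−S=0.0000, hold=0.0000 ⇒ V=0.0000 continue | (k=5,j=5): S=291.3919, K−S=0.0000, hold=0.0000 ⇒ V=0.0000 continue  boundary S*=86.4392
step 4: (k=4,j=0): S=74.2574, K−S=84.1326, hold=83.9016 ⇒ V=84.1326 exercise | (k=4,j=1): S=100.6194, K−S=57.7706, hold=58.0697 ⇒ V=58.0697 continue | (k=4,j=2): S=136.3400, K−S=22.0500, hold=28.3817 ⇒ V=28.3817 continue | (k=4,j=3): S=184.7417, K−S=0.0000, hold=6.7469 ⇒ V=6.7469 continue | (k=4,j=4): S=250.3264, K−S=0.0000, hold=0.0000 ⇒ V=0.0000 continue  boundary S*=74.2574
step 3: (k=3,j=0): S=86.4392, K−S=71.9508, hold=72.0213 ⇒ V=72.0213 continue | (k=3,j=1): S=117.1258, K−S=41.2642, hold=44.5764 ⇒ V=44.5764 continue | (k=3,j=2): S=158.7063, K−S=0.0000, hold=18.6602 ⇒ V=18.6602 continue | (k=3,j=3): S=215.0482, K−S=0.0000, hold=3.7321 ⇒ V=3.7321 continue  boundary S*=-
step 2: (k=2,j=0): S=100.6194, K−S=57.7706, hold=59.4006 ⇒ V=59.4006 continue | (k=2,j=1): S=136.3400, K−S=22.0500, hold=32.8464 ⇒ V=32.8464 continue | (k=2,j=2): S=184.7417, K−S=0.0000, hold=11.9598 ⇒ V=11.9598 continue  boundary S*=-
step 1: (k=1,j=0): S=117.1258, K−S=41.2642, hold=47.2719 ⇒ V=47.2719 continue | (k=1,j=1): S=158.7063, K−S=0.0000, hold=23.4175 ⇒ V=23.4175 continue  boundary S*=-
step 0: (k=0,j=0): S=136.3400, K−S=22.0500, hold=36.4251 ⇒ V=36.4251 continue  boundary S*=-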